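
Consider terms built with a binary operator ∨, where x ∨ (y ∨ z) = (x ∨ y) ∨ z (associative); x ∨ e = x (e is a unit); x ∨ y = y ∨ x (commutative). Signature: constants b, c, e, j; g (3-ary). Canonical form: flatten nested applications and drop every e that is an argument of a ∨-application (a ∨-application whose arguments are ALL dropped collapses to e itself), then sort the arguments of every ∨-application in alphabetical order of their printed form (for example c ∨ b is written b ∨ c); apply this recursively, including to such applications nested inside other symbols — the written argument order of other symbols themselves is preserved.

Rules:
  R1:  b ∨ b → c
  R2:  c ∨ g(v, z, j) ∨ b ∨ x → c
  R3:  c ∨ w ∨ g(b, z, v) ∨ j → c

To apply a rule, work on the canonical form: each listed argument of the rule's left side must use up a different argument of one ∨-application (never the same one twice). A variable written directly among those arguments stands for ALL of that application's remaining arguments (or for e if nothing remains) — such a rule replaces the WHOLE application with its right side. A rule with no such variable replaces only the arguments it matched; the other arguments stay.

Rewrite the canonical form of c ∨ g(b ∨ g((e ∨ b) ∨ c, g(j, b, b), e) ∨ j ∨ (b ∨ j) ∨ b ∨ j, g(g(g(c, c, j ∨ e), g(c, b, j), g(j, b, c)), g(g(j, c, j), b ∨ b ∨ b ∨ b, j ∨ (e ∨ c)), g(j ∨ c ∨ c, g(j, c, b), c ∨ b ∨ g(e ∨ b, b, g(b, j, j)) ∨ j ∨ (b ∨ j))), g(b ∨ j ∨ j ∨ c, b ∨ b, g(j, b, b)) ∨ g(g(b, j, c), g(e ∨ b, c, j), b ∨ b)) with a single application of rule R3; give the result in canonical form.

Canonical form:  c ∨ g(b ∨ b ∨ b ∨ g(b ∨ c, g(j, b, b), e) ∨ j ∨ j ∨ j, g(g(g(c, c, j), g(c, b, j), g(j, b, c)), g(g(j, c, j), b ∨ b ∨ b ∨ b, c ∨ j), g(c ∨ c ∨ j, g(j, c, b), b ∨ b ∨ c ∨ g(b, b, g(b, j, j)) ∨ j ∨ j)), g(b ∨ c ∨ j ∨ j, b ∨ b, g(j, b, b)) ∨ g(g(b, j, c), g(b, c, j), b ∨ b))
R3 matches:  uses c, g(b, b, g(b, j, j)), j;  v := g(b, j, j), w := b ∨ b ∨ j, z := b
The extension variable absorbs all remaining arguments, so the whole application is rewritten.
New term:  c ∨ g(b ∨ b ∨ b ∨ g(b ∨ c, g(j, b, b), e) ∨ j ∨ j ∨ j, g(g(g(c, c, j), g(c, b, j), g(j, b, c)), g(g(j, c, j), b ∨ b ∨ b ∨ b, c ∨ j), g(c ∨ c ∨ j, g(j, c, b), c)), g(b ∨ c ∨ j ∨ j, b ∨ b, g(j, b, b)) ∨ g(g(b, j, c), g(b, c, j), b ∨ b))

Answer: c ∨ g(b ∨ b ∨ b ∨ g(b ∨ c, g(j, b, b), e) ∨ j ∨ j ∨ j, g(g(g(c, c, j), g(c, b, j), g(j, b, c)), g(g(j, c, j), b ∨ b ∨ b ∨ b, c ∨ j), g(c ∨ c ∨ j, g(j, c, b), c)), g(b ∨ c ∨ j ∨ j, b ∨ b, g(j, b, b)) ∨ g(g(b, j, c), g(b, c, j), b ∨ b))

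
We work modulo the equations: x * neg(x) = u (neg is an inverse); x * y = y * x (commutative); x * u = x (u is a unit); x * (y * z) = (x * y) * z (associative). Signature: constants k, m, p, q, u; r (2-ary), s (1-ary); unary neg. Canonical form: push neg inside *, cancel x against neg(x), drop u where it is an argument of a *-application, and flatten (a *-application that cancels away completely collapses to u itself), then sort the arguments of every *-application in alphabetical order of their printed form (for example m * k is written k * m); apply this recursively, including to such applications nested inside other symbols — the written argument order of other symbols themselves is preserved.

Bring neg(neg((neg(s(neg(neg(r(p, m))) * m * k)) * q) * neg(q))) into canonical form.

Push neg inside:  distribute neg over * and collapse double neg
Cancel inverse pairs:  q cancels
Collect:  neg(s(k * m * r(p, m)))

Answer: neg(s(k * m * r(p, m)))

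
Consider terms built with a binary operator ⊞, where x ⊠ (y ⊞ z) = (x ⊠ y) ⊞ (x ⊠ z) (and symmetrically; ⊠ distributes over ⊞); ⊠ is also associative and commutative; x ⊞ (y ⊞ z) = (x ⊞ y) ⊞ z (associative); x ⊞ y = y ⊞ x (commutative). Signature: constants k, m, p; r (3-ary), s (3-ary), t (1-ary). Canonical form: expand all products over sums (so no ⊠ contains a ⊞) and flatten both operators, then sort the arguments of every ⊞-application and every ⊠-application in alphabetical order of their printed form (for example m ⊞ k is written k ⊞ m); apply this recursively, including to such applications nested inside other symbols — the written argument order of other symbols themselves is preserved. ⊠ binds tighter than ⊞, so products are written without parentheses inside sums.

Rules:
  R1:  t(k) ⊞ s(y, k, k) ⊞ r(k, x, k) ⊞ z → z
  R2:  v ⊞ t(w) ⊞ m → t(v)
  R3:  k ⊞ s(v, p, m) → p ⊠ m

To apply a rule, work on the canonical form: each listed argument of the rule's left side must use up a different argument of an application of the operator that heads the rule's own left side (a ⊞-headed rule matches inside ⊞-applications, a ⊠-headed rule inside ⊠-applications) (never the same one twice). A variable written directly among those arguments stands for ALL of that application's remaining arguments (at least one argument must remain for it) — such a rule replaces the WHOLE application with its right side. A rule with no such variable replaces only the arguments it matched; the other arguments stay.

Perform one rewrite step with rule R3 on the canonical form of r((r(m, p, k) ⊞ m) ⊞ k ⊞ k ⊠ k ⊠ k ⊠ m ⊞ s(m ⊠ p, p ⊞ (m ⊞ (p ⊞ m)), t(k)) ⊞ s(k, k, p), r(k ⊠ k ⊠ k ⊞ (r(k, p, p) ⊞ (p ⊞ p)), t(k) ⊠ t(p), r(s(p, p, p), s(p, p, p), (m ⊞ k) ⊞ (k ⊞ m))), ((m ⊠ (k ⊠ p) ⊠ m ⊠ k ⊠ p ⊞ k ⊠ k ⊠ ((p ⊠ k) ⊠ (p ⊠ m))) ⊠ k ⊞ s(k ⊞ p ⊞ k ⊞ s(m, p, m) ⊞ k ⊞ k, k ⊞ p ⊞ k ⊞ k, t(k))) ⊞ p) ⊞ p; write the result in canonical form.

Canonical form:  p ⊞ r(k ⊞ k ⊠ k ⊠ k ⊠ m ⊞ m ⊞ r(m, p, k) ⊞ s(k, k, p) ⊞ s(m ⊠ p, m ⊞ m ⊞ p ⊞ p, t(k)), r(k ⊠ k ⊠ k ⊞ p ⊞ p ⊞ r(k, p, p), t(k) ⊠ t(p), r(s(p, p, p), s(p, p, p), k ⊞ k ⊞ m ⊞ m)), k ⊠ k ⊠ k ⊠ k ⊠ m ⊠ p ⊠ p ⊞ k ⊠ k ⊠ k ⊠ m ⊠ m ⊠ p ⊠ p ⊞ p ⊞ s(k ⊞ k ⊞ k ⊞ k ⊞ p ⊞ s(m, p, m), k ⊞ k ⊞ k ⊞ p, t(k)))
R3 matches:  uses k, s(m, p, m);  v := m
Result:  p ⊞ r(k ⊞ k ⊠ k ⊠ k ⊠ m ⊞ m ⊞ r(m, p, k) ⊞ s(k, k, p) ⊞ s(m ⊠ p, m ⊞ m ⊞ p ⊞ p, t(k)), r(k ⊠ k ⊠ k ⊞ p ⊞ p ⊞ r(k, p, p), t(k) ⊠ t(p), r(s(p, p, p), s(p, p, p), k ⊞ k ⊞ m ⊞ m)), k ⊠ k ⊠ k ⊠ k ⊠ m ⊠ p ⊠ p ⊞ k ⊠ k ⊠ k ⊠ m ⊠ m ⊠ p ⊠ p ⊞ p ⊞ s(k ⊞ k ⊞ k ⊞ m ⊠ p ⊞ p, k ⊞ k ⊞ k ⊞ p, t(k)))

Answer: p ⊞ r(k ⊞ k ⊠ k ⊠ k ⊠ m ⊞ m ⊞ r(m, p, k) ⊞ s(k, k, p) ⊞ s(m ⊠ p, m ⊞ m ⊞ p ⊞ p, t(k)), r(k ⊠ k ⊠ k ⊞ p ⊞ p ⊞ r(k, p, p), t(k) ⊠ t(p), r(s(p, p, p), s(p, p, p), k ⊞ k ⊞ m ⊞ m)), k ⊠ k ⊠ k ⊠ k ⊠ m ⊠ p ⊠ p ⊞ k ⊠ k ⊠ k ⊠ m ⊠ m ⊠ p ⊠ p ⊞ p ⊞ s(k ⊞ k ⊞ k ⊞ m ⊠ p ⊞ p, k ⊞ k ⊞ k ⊞ p, t(k)))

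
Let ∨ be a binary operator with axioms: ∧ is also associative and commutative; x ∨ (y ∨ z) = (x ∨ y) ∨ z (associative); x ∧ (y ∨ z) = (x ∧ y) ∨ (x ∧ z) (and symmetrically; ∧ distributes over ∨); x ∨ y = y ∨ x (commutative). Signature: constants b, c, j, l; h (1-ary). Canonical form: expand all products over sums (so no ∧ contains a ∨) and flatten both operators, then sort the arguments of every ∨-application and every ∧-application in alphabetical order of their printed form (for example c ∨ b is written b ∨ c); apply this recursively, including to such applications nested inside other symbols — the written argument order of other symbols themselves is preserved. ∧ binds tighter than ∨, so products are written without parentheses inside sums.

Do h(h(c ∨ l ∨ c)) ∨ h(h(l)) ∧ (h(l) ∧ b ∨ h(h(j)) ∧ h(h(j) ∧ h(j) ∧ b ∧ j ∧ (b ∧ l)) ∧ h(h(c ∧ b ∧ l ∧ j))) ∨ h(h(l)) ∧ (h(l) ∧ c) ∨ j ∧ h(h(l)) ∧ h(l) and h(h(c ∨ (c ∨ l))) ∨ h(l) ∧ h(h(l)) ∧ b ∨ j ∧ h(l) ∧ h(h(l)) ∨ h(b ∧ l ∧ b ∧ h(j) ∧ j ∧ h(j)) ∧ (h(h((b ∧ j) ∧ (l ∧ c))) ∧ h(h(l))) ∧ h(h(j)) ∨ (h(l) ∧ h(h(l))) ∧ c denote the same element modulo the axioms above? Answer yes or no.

Left:  h(h(c ∨ l ∨ c)) ∨ h(h(l)) ∧ (h(l) ∧ b ∨ h(h(j)) ∧ h(h(j) ∧ h(j) ∧ b ∧ j ∧ (b ∧ l)) ∧ h(h(c ∧ b ∧ l ∧ j))) ∨ h(h(l)) ∧ (h(l) ∧ c) ∨ j ∧ h(h(l)) ∧ h(l)
  Distribute:  h(h(c ∨ c ∨ l)) ∨ b ∧ h(h(l)) ∧ h(l) ∨ h(b ∧ b ∧ h(j) ∧ h(j) ∧ j ∧ l) ∧ h(h(b ∧ c ∧ j ∧ l)) ∧ h(h(j)) ∧ h(h(l)) ∨ c ∧ h(h(l)) ∧ h(l) ∨ h(h(l)) ∧ h(l) ∧ j
  Sort arguments:  b ∧ h(h(l)) ∧ h(l) ∨ c ∧ h(h(l)) ∧ h(l) ∨ h(b ∧ b ∧ h(j) ∧ h(j) ∧ j ∧ l) ∧ h(h(b ∧ c ∧ j ∧ l)) ∧ h(h(j)) ∧ h(h(l)) ∨ h(h(c ∨ c ∨ l)) ∨ h(h(l)) ∧ h(l) ∧ j
Right:  h(h(c ∨ (c ∨ l))) ∨ h(l) ∧ h(h(l)) ∧ b ∨ j ∧ h(l) ∧ h(h(l)) ∨ h(b ∧ l ∧ b ∧ h(j) ∧ j ∧ h(j)) ∧ (h(h((b ∧ j) ∧ (l ∧ c))) ∧ h(h(l))) ∧ h(h(j)) ∨ (h(l) ∧ h(h(l))) ∧ c
  Merge nested applications:  h(h(c ∨ c ∨ l)) ∨ b ∧ h(h(l)) ∧ h(l) ∨ h(h(l)) ∧ h(l) ∧ j ∨ h(b ∧ b ∧ h(j) ∧ h(j) ∧ j ∧ l) ∧ h(h(b ∧ c ∧ j ∧ l)) ∧ h(h(j)) ∧ h(h(l)) ∨ c ∧ h(h(l)) ∧ h(l)
  Sort:  b ∧ h(h(l)) ∧ h(l) ∨ c ∧ h(h(l)) ∧ h(l) ∨ h(b ∧ b ∧ h(j) ∧ h(j) ∧ j ∧ l) ∧ h(h(b ∧ c ∧ j ∧ l)) ∧ h(h(j)) ∧ h(h(l)) ∨ h(h(c ∨ c ∨ l)) ∨ h(h(l)) ∧ h(l) ∧ j

Answer: yes — both canonical forms are b ∧ h(h(l)) ∧ h(l) ∨ c ∧ h(h(l)) ∧ h(l) ∨ h(b ∧ b ∧ h(j) ∧ h(j) ∧ j ∧ l) ∧ h(h(b ∧ c ∧ j ∧ l)) ∧ h(h(j)) ∧ h(h(l)) ∨ h(h(c ∨ c ∨ l)) ∨ h(h(l)) ∧ h(l) ∧ j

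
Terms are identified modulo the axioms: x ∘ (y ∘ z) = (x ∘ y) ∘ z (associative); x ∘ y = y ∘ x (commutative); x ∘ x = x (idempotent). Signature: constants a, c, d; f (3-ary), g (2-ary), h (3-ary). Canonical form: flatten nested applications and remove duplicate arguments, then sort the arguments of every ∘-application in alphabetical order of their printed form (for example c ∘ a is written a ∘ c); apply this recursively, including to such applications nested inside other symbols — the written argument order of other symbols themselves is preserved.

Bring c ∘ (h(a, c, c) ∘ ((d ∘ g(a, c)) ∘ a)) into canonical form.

Merge nested applications:  c ∘ h(a, c, c) ∘ d ∘ g(a, c) ∘ a
Sort arguments:  a ∘ c ∘ d ∘ g(a, c) ∘ h(a, c, c)

Answer: a ∘ c ∘ d ∘ g(a, c) ∘ h(a, c, c)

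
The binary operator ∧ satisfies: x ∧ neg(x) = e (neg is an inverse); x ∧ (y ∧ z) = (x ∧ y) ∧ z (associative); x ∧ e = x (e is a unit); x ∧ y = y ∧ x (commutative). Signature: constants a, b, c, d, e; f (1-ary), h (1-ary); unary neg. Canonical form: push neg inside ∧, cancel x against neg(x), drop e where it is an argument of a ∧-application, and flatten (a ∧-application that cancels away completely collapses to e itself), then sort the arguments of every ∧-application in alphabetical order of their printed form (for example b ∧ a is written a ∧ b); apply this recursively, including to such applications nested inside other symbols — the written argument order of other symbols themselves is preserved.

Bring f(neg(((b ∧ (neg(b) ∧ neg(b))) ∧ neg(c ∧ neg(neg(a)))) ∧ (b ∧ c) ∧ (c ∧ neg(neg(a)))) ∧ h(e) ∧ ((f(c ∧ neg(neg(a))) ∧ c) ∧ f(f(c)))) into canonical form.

Answer: f(f(a ∧ c) ∧ f(f(c)) ∧ h(e))

Derivation:
Focus inside:  neg(((b ∧ (neg(b) ∧ neg(b))) ∧ neg(c ∧ neg(neg(a)))) ∧ (b ∧ c) ∧ (c ∧ neg(neg(a)))) ∧ h(e) ∧ ((f(c ∧ neg(neg(a))) ∧ c) ∧ f(f(c)))
Push neg inside:  distribute neg over ∧ and collapse double neg
Cancel inverse pairs:  b cancels; c cancels; a cancels
Collect terms:  h(e) ∧ f(a ∧ c) ∧ f(f(c))
Order the arguments:  f(a ∧ c) ∧ f(f(c)) ∧ h(e)
Reassemble:  f(f(a ∧ c) ∧ f(f(c)) ∧ h(e))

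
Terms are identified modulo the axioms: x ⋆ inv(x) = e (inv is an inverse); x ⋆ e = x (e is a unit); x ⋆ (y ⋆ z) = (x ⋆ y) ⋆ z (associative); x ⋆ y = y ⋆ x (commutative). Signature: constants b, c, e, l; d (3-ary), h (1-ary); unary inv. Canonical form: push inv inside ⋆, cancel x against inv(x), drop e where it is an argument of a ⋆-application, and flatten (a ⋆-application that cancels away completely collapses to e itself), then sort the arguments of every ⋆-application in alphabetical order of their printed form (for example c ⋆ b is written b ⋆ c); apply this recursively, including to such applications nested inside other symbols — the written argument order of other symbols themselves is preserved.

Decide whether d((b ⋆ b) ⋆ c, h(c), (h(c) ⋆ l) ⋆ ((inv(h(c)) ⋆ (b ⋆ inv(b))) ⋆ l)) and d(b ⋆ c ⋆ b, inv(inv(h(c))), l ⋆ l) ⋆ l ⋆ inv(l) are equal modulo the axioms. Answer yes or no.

Left:  d((b ⋆ b) ⋆ c, h(c), (h(c) ⋆ l) ⋆ ((inv(h(c)) ⋆ (b ⋆ inv(b))) ⋆ l))
  Work inside:  (h(c) ⋆ l) ⋆ ((inv(h(c)) ⋆ (b ⋆ inv(b))) ⋆ l)
  Cancel inverse pairs:  h(c) cancels; b cancels
  Collect terms:  l ⋆ l
  Rebuild:  d(b ⋆ b ⋆ c, h(c), l ⋆ l)
Right:  d(b ⋆ c ⋆ b, inv(inv(h(c))), l ⋆ l) ⋆ l ⋆ inv(l)
  Push inv inside:  distribute inv over ⋆ and collapse double inv
  Cancel:  l cancels
  Collect:  d(b ⋆ b ⋆ c, h(c), l ⋆ l)

Answer: yes — both canonical forms are d(b ⋆ b ⋆ c, h(c), l ⋆ l)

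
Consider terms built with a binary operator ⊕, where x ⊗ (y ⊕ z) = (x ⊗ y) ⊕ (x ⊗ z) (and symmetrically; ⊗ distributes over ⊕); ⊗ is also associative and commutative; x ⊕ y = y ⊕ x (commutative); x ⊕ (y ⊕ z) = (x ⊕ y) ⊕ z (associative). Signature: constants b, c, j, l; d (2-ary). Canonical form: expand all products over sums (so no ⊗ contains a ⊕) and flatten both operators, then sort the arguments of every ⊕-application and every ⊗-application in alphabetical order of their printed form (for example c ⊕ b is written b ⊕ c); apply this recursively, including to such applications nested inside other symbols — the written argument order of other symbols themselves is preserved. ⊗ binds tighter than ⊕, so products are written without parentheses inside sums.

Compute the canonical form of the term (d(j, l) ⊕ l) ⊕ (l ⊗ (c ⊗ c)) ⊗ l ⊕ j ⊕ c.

Un-nest:  d(j, l) ⊕ l ⊕ c ⊗ c ⊗ l ⊗ l ⊕ j ⊕ c
Sort arguments:  c ⊕ c ⊗ c ⊗ l ⊗ l ⊕ d(j, l) ⊕ j ⊕ l

Answer: c ⊕ c ⊗ c ⊗ l ⊗ l ⊕ d(j, l) ⊕ j ⊕ l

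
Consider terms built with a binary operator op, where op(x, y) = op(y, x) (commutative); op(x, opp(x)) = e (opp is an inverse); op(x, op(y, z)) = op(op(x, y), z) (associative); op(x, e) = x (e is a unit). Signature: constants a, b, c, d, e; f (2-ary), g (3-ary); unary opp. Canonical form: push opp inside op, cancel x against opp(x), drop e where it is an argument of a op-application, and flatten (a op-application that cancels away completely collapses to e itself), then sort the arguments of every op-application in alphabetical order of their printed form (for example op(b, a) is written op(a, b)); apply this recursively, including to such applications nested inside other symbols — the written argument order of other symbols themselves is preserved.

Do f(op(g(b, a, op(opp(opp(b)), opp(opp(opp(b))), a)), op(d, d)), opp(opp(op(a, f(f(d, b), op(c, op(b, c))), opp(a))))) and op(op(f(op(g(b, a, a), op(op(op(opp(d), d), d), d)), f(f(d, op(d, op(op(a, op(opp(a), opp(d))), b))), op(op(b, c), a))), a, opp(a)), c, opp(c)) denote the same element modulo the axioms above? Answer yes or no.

Left:  f(op(g(b, a, op(opp(opp(b)), opp(opp(opp(b))), a)), op(d, d)), opp(opp(op(a, f(f(d, b), op(c, op(b, c))), opp(a)))))
  Focus inside:  op(g(b, a, op(opp(opp(b)), opp(opp(opp(b))), a)), op(d, d))
  Push opp inside:  distribute opp over op and collapse double opp
  Combine occurrences:  op(g(b, a, a), d, d)
  Sort arguments:  op(d, d, g(b, a, a))
  Put back:  f(op(d, d, g(b, a, a)), f(f(d, b), op(b, c, c)))
Right:  op(op(f(op(g(b, a, a), op(op(op(opp(d), d), d), d)), f(f(d, op(d, op(op(a, op(opp(a), opp(d))), b))), op(op(b, c), a))), a, opp(a)), c, opp(c))
  Inverses cancel:  a cancels; c cancels
  Collect:  f(op(d, d, g(b, a, a)), f(f(d, b), op(a, b, c)))

Answer: no — f(op(d, d, g(b, a, a)), f(f(d, b), op(b, c, c))) vs f(op(d, d, g(b, a, a)), f(f(d, b), op(a, b, c)))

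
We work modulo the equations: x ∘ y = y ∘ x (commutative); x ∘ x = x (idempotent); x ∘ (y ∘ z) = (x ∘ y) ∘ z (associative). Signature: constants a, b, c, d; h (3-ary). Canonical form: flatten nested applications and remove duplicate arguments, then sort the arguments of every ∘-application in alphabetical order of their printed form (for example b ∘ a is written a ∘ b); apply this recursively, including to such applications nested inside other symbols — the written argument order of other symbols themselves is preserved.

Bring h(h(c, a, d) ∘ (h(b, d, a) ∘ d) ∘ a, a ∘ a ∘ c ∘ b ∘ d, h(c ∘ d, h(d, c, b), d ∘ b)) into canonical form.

Answer: h(a ∘ d ∘ h(b, d, a) ∘ h(c, a, d), a ∘ b ∘ c ∘ d, h(c ∘ d, h(d, c, b), b ∘ d))

Derivation:
Work inside:  h(c, a, d) ∘ (h(b, d, a) ∘ d) ∘ a
Un-nest:  h(c, a, d) ∘ h(b, d, a) ∘ d ∘ a
Order the arguments:  a ∘ d ∘ h(b, d, a) ∘ h(c, a, d)
Put back:  h(a ∘ d ∘ h(b, d, a) ∘ h(c, a, d), a ∘ b ∘ c ∘ d, h(c ∘ d, h(d, c, b), b ∘ d))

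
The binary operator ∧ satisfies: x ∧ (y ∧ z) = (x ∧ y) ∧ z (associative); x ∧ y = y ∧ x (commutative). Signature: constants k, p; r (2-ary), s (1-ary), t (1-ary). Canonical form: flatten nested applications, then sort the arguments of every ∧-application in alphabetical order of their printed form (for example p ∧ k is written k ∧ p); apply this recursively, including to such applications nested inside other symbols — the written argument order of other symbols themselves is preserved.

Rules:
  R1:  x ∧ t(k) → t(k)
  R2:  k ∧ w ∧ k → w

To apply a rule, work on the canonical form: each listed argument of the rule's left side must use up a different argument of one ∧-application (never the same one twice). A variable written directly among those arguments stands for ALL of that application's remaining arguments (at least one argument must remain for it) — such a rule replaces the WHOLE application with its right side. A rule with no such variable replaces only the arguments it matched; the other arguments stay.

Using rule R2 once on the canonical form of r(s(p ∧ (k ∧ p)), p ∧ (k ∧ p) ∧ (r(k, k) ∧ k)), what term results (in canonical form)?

Canonical form:  r(s(k ∧ p ∧ p), k ∧ k ∧ p ∧ p ∧ r(k, k))
R2 matches:  uses k, k;  w := p ∧ p ∧ r(k, k)
The variable takes the whole remainder — replace the entire application.
Result:  r(s(k ∧ p ∧ p), p ∧ p ∧ r(k, k))

Answer: r(s(k ∧ p ∧ p), p ∧ p ∧ r(k, k))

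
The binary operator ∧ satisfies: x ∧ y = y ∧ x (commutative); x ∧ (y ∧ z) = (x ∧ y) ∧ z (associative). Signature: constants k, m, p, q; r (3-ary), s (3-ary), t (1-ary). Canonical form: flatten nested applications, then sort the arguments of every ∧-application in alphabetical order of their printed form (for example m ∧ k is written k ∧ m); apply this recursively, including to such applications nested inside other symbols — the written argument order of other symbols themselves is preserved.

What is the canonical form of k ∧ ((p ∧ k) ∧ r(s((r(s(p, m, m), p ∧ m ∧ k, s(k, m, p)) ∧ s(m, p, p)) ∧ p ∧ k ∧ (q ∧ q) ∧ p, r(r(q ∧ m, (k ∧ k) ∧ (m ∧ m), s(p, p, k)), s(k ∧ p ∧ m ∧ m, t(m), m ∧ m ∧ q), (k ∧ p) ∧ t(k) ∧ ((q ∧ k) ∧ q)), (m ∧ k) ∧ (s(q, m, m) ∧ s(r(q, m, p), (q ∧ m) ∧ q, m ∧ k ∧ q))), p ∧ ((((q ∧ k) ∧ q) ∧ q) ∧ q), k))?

Answer: k ∧ k ∧ p ∧ r(s(k ∧ p ∧ p ∧ q ∧ q ∧ r(s(p, m, m), k ∧ m ∧ p, s(k, m, p)) ∧ s(m, p, p), r(r(m ∧ q, k ∧ k ∧ m ∧ m, s(p, p, k)), s(k ∧ m ∧ m ∧ p, t(m), m ∧ m ∧ q), k ∧ k ∧ p ∧ q ∧ q ∧ t(k)), k ∧ m ∧ s(q, m, m) ∧ s(r(q, m, p), m ∧ q ∧ q, k ∧ m ∧ q)), k ∧ p ∧ q ∧ q ∧ q ∧ q, k)

Derivation:
Merge nested applications:  k ∧ p ∧ k ∧ r(s((r(s(p, m, m), p ∧ m ∧ k, s(k, m, p)) ∧ s(m, p, p)) ∧ p ∧ k ∧ (q ∧ q) ∧ p, r(r(q ∧ m, (k ∧ k) ∧ (m ∧ m), s(p, p, k)), s(k ∧ p ∧ m ∧ m, t(m), m ∧ m ∧ q), (k ∧ p) ∧ t(k) ∧ ((q ∧ k) ∧ q)), (m ∧ k) ∧ (s(q, m, m) ∧ s(r(q, m, p), (q ∧ m) ∧ q, m ∧ k ∧ q))), p ∧ ((((q ∧ k) ∧ q) ∧ q) ∧ q), k)
Canonicalize subterm:  r(s((r(s(p, m, m), p ∧ m ∧ k, s(k, m, p)) ∧ s(m, p, p)) ∧ p ∧ k ∧ (q ∧ q) ∧ p, r(r(q ∧ m, (k ∧ k) ∧ (m ∧ m), s(p, p, k)), s(k ∧ p ∧ m ∧ m, t(m), m ∧ m ∧ q), (k ∧ p) ∧ t(k) ∧ ((q ∧ k) ∧ q)), (m ∧ k) ∧ (s(q, m, m) ∧ s(r(q, m, p), (q ∧ m) ∧ q, m ∧ k ∧ q))), p ∧ ((((q ∧ k) ∧ q) ∧ q) ∧ q), k)  →  r(s(k ∧ p ∧ p ∧ q ∧ q ∧ r(s(p, m, m), k ∧ m ∧ p, s(k, m, p)) ∧ s(m, p, p), r(r(m ∧ q, k ∧ k ∧ m ∧ m, s(p, p, k)), s(k ∧ m ∧ m ∧ p, t(m), m ∧ m ∧ q), k ∧ k ∧ p ∧ q ∧ q ∧ t(k)), k ∧ m ∧ s(q, m, m) ∧ s(r(q, m, p), m ∧ q ∧ q, k ∧ m ∧ q)), k ∧ p ∧ q ∧ q ∧ q ∧ q, k)
Sort arguments:  k ∧ k ∧ p ∧ r(s(k ∧ p ∧ p ∧ q ∧ q ∧ r(s(p, m, m), k ∧ m ∧ p, s(k, m, p)) ∧ s(m, p, p), r(r(m ∧ q, k ∧ k ∧ m ∧ m, s(p, p, k)), s(k ∧ m ∧ m ∧ p, t(m), m ∧ m ∧ q), k ∧ k ∧ p ∧ q ∧ q ∧ t(k)), k ∧ m ∧ s(q, m, m) ∧ s(r(q, m, p), m ∧ q ∧ q, k ∧ m ∧ q)), k ∧ p ∧ q ∧ q ∧ q ∧ q, k)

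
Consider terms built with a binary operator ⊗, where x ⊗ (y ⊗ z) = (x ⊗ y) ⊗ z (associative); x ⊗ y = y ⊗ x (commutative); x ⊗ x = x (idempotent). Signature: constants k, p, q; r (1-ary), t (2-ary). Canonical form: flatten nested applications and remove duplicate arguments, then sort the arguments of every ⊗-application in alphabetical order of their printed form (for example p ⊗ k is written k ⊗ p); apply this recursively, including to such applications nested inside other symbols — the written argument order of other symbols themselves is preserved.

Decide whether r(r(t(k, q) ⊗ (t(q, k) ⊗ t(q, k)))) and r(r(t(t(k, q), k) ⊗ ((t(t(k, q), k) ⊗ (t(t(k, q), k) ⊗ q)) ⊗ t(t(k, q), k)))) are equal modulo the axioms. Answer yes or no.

Left:  r(r(t(k, q) ⊗ (t(q, k) ⊗ t(q, k))))
  Focus inside:  t(k, q) ⊗ (t(q, k) ⊗ t(q, k))
  Un-nest:  t(k, q) ⊗ t(q, k) ⊗ t(q, k)
  Drop duplicates:  drop duplicate t(q, k)
  Sort:  t(k, q) ⊗ t(q, k)
  Put back:  r(r(t(k, q) ⊗ t(q, k)))
Right:  r(r(t(t(k, q), k) ⊗ ((t(t(k, q), k) ⊗ (t(t(k, q), k) ⊗ q)) ⊗ t(t(k, q), k))))
  Focus inside:  t(t(k, q), k) ⊗ ((t(t(k, q), k) ⊗ (t(t(k, q), k) ⊗ q)) ⊗ t(t(k, q), k))
  Un-nest:  t(t(k, q), k) ⊗ t(t(k, q), k) ⊗ t(t(k, q), k) ⊗ q ⊗ t(t(k, q), k)
  Deduplicate:  drop duplicate t(t(k, q), k), t(t(k, q), k), t(t(k, q), k)
  Sort arguments:  q ⊗ t(t(k, q), k)
  Rebuild:  r(r(q ⊗ t(t(k, q), k)))

Answer: no — r(r(t(k, q) ⊗ t(q, k))) vs r(r(q ⊗ t(t(k, q), k)))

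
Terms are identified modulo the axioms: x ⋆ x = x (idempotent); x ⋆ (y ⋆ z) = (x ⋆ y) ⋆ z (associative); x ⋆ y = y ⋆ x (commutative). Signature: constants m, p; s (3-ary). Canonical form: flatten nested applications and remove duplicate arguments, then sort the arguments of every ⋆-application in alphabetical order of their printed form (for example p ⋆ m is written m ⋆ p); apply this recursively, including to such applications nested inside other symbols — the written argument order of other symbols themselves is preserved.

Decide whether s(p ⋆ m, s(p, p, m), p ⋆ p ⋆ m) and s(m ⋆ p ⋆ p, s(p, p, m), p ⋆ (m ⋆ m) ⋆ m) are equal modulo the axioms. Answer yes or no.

Left:  s(p ⋆ m, s(p, p, m), p ⋆ p ⋆ m)
  Descend into:  p ⋆ p ⋆ m
  Idempotence:  drop duplicate p
  Sort arguments:  m ⋆ p
  Put back:  s(m ⋆ p, s(p, p, m), m ⋆ p)
Right:  s(m ⋆ p ⋆ p, s(p, p, m), p ⋆ (m ⋆ m) ⋆ m)
  Work inside:  p ⋆ (m ⋆ m) ⋆ m
  Un-nest:  p ⋆ m ⋆ m ⋆ m
  Drop duplicates:  drop duplicate m, m
  Sort:  m ⋆ p
  Put back:  s(m ⋆ p, s(p, p, m), m ⋆ p)

Answer: yes — both canonical forms are s(m ⋆ p, s(p, p, m), m ⋆ p)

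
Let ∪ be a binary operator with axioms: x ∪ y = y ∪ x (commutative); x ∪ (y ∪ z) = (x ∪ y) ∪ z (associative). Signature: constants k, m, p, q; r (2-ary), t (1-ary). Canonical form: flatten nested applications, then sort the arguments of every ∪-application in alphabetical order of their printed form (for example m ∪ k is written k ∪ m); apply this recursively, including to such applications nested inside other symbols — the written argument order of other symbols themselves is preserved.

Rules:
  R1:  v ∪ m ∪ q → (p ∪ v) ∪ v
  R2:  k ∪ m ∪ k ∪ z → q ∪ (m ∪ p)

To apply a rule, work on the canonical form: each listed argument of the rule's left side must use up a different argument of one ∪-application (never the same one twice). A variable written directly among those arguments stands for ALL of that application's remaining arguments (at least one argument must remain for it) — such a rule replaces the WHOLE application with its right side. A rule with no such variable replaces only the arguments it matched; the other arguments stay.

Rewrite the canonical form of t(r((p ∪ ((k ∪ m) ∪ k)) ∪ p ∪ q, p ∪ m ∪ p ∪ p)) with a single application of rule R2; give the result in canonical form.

Answer: t(r(m ∪ p ∪ q, m ∪ p ∪ p ∪ p))

Derivation:
Canonical form:  t(r(k ∪ k ∪ m ∪ p ∪ p ∪ q, m ∪ p ∪ p ∪ p))
Match R2:  consume k, k, m;  z := p ∪ p ∪ q
Every leftover argument binds to the variable; the entire application is replaced.
New term:  t(r(m ∪ p ∪ q, m ∪ p ∪ p ∪ p))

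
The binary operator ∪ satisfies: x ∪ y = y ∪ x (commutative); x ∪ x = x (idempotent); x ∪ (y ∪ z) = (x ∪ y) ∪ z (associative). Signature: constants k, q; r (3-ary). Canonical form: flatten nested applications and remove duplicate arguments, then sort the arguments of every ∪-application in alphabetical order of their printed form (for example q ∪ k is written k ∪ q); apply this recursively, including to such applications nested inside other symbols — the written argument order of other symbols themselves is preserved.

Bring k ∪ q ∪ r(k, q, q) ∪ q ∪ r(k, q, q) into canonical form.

Drop duplicates:  drop duplicate q, r(k, q, q)
Sort:  k ∪ q ∪ r(k, q, q)

Answer: k ∪ q ∪ r(k, q, q)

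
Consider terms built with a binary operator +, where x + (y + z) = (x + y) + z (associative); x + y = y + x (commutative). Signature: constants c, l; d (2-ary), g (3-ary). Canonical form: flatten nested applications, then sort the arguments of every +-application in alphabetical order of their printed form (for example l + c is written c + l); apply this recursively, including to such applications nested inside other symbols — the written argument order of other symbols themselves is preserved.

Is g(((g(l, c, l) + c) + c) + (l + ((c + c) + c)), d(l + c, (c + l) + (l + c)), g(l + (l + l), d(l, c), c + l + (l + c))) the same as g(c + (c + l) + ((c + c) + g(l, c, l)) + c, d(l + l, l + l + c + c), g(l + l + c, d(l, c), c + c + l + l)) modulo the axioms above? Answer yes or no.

Left:  g(((g(l, c, l) + c) + c) + (l + ((c + c) + c)), d(l + c, (c + l) + (l + c)), g(l + (l + l), d(l, c), c + l + (l + c)))
  Focus inside:  ((g(l, c, l) + c) + c) + (l + ((c + c) + c))
  Flatten:  g(l, c, l) + c + c + l + c + c + c
  Sort arguments:  c + c + c + c + c + g(l, c, l) + l
  Put back:  g(c + c + c + c + c + g(l, c, l) + l, d(c + l, c + c + l + l), g(l + l + l, d(l, c), c + c + l + l))
Right:  g(c + (c + l) + ((c + c) + g(l, c, l)) + c, d(l + l, l + l + c + c), g(l + l + c, d(l, c), c + c + l + l))
  Work inside:  c + (c + l) + ((c + c) + g(l, c, l)) + c
  Un-nest:  c + c + l + c + c + g(l, c, l) + c
  Order the arguments:  c + c + c + c + c + g(l, c, l) + l
  Rebuild:  g(c + c + c + c + c + g(l, c, l) + l, d(l + l, c + c + l + l), g(c + l + l, d(l, c), c + c + l + l))

Answer: no — g(c + c + c + c + c + g(l, c, l) + l, d(c + l, c + c + l + l), g(l + l + l, d(l, c), c + c + l + l)) vs g(c + c + c + c + c + g(l, c, l) + l, d(l + l, c + c + l + l), g(c + l + l, d(l, c), c + c + l + l))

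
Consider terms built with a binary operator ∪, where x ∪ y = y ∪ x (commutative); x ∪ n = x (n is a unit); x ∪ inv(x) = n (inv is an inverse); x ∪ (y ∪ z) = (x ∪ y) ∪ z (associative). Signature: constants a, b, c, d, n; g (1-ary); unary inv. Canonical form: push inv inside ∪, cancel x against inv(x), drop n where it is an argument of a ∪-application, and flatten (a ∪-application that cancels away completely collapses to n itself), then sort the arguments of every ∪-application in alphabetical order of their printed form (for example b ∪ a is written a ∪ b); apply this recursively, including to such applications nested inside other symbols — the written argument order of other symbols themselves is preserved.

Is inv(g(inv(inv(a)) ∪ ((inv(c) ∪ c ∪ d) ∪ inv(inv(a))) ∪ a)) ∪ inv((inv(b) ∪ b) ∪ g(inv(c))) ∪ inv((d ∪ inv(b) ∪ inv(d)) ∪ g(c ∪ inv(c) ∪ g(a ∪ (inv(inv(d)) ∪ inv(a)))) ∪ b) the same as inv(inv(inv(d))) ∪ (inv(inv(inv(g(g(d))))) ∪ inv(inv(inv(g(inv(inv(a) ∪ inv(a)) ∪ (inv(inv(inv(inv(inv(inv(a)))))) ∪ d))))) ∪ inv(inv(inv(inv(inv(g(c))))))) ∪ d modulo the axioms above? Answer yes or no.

Answer: no — inv(g(a ∪ a ∪ a ∪ d)) ∪ inv(g(g(d))) ∪ inv(g(inv(c))) vs inv(g(a ∪ a ∪ a ∪ d)) ∪ inv(g(c)) ∪ inv(g(g(d)))

Derivation:
Left:  inv(g(inv(inv(a)) ∪ ((inv(c) ∪ c ∪ d) ∪ inv(inv(a))) ∪ a)) ∪ inv((inv(b) ∪ b) ∪ g(inv(c))) ∪ inv((d ∪ inv(b) ∪ inv(d)) ∪ g(c ∪ inv(c) ∪ g(a ∪ (inv(inv(d)) ∪ inv(a)))) ∪ b)
  Push inv inside:  distribute inv over ∪ and collapse double inv
  Inverses cancel:  b cancels; d cancels
  Combine occurrences:  inv(g(a ∪ a ∪ a ∪ d)) ∪ inv(g(inv(c))) ∪ inv(g(g(d)))
  Order the arguments:  inv(g(a ∪ a ∪ a ∪ d)) ∪ inv(g(g(d))) ∪ inv(g(inv(c)))
Right:  inv(inv(inv(d))) ∪ (inv(inv(inv(g(g(d))))) ∪ inv(inv(inv(g(inv(inv(a) ∪ inv(a)) ∪ (inv(inv(inv(inv(inv(inv(a)))))) ∪ d))))) ∪ inv(inv(inv(inv(inv(g(c))))))) ∪ d
  Push inv inside:  distribute inv over ∪ and collapse double inv
  Inverses cancel:  d cancels
  Collect terms:  inv(g(g(d))) ∪ inv(g(a ∪ a ∪ a ∪ d)) ∪ inv(g(c))
  Order the arguments:  inv(g(a ∪ a ∪ a ∪ d)) ∪ inv(g(c)) ∪ inv(g(g(d)))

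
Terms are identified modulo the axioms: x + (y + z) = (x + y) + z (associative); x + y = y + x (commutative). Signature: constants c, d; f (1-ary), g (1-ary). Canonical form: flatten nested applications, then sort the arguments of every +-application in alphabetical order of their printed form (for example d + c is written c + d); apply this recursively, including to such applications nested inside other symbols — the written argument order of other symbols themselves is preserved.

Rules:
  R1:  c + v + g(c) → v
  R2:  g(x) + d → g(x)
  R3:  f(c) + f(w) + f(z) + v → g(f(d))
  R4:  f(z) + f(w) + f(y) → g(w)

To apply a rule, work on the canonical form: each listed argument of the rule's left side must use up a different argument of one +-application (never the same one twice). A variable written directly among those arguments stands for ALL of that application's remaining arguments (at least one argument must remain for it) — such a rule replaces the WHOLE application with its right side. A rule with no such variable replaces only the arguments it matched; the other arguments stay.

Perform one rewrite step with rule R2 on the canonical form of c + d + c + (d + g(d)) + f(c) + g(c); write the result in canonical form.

Answer: c + c + d + f(c) + g(c) + g(d)

Derivation:
Canonical form:  c + c + d + d + f(c) + g(c) + g(d)
R2 matches:  uses d, g(c);  x := c
Result:  c + c + d + f(c) + g(c) + g(d)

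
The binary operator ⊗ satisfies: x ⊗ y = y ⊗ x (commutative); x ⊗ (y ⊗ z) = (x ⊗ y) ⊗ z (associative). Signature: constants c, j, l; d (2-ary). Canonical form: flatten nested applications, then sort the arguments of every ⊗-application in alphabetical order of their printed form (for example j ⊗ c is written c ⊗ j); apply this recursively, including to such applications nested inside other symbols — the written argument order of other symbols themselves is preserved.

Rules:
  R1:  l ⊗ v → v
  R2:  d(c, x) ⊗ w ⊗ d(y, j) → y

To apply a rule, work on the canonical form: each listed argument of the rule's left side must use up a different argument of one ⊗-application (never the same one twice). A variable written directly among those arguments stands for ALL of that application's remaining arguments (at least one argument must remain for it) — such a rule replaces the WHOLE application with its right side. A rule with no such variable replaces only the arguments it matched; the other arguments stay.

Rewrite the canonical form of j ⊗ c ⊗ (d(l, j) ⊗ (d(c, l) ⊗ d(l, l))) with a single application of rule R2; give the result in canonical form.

Answer: l

Derivation:
Canonical form:  c ⊗ d(c, l) ⊗ d(l, j) ⊗ d(l, l) ⊗ j
Apply R2:  consuming d(c, l), d(l, j);  w := c ⊗ d(l, l) ⊗ j, x := l, y := l
The variable takes the whole remainder — replace the entire application.
Result:  l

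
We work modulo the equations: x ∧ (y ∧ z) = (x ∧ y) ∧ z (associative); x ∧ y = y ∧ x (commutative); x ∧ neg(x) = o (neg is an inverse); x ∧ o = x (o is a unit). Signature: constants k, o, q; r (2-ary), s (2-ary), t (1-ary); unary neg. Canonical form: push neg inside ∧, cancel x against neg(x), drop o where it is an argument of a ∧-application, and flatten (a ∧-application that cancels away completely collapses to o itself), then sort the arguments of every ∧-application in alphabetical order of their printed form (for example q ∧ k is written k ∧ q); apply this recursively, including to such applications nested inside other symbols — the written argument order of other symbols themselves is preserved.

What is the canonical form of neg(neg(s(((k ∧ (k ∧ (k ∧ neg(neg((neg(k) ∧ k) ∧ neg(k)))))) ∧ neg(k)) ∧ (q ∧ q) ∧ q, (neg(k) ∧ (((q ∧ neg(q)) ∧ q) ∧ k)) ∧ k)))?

Push neg inside:  distribute neg over ∧ and collapse double neg
Combine occurrences:  s(k ∧ q ∧ q ∧ q, k ∧ q)

Answer: s(k ∧ q ∧ q ∧ q, k ∧ q)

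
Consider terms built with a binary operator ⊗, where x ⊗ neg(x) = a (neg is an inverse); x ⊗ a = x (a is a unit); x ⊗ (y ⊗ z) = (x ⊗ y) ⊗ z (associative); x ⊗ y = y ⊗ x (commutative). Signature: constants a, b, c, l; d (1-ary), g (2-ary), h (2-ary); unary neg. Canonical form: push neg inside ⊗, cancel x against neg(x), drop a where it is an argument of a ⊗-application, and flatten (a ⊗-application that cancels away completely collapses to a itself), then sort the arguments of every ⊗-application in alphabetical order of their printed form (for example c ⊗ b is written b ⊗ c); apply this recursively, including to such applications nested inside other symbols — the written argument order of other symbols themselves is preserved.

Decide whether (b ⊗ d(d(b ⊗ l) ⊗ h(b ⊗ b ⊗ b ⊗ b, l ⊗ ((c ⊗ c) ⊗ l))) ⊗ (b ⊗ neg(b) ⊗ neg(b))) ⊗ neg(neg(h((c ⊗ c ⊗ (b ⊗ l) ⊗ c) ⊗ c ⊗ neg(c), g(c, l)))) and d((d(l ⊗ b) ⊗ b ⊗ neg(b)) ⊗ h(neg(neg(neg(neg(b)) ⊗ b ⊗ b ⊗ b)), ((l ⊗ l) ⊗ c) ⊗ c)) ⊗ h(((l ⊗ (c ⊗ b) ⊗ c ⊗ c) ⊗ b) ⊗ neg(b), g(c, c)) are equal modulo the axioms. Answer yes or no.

Left:  (b ⊗ d(d(b ⊗ l) ⊗ h(b ⊗ b ⊗ b ⊗ b, l ⊗ ((c ⊗ c) ⊗ l))) ⊗ (b ⊗ neg(b) ⊗ neg(b))) ⊗ neg(neg(h((c ⊗ c ⊗ (b ⊗ l) ⊗ c) ⊗ c ⊗ neg(c), g(c, l))))
  Push neg inside:  distribute neg over ⊗ and collapse double neg
  Cancel inverse pairs:  b cancels
  Collect:  d(d(b ⊗ l) ⊗ h(b ⊗ b ⊗ b ⊗ b, c ⊗ c ⊗ l ⊗ l)) ⊗ h(b ⊗ c ⊗ c ⊗ c ⊗ l, g(c, l))
Right:  d((d(l ⊗ b) ⊗ b ⊗ neg(b)) ⊗ h(neg(neg(neg(neg(b)) ⊗ b ⊗ b ⊗ b)), ((l ⊗ l) ⊗ c) ⊗ c)) ⊗ h(((l ⊗ (c ⊗ b) ⊗ c ⊗ c) ⊗ b) ⊗ neg(b), g(c, c))
  Push neg inside:  distribute neg over ⊗ and collapse double neg
  Collect terms:  d(d(b ⊗ l) ⊗ h(b ⊗ b ⊗ b ⊗ b, c ⊗ c ⊗ l ⊗ l)) ⊗ h(b ⊗ c ⊗ c ⊗ c ⊗ l, g(c, c))

Answer: no — d(d(b ⊗ l) ⊗ h(b ⊗ b ⊗ b ⊗ b, c ⊗ c ⊗ l ⊗ l)) ⊗ h(b ⊗ c ⊗ c ⊗ c ⊗ l, g(c, l)) vs d(d(b ⊗ l) ⊗ h(b ⊗ b ⊗ b ⊗ b, c ⊗ c ⊗ l ⊗ l)) ⊗ h(b ⊗ c ⊗ c ⊗ c ⊗ l, g(c, c))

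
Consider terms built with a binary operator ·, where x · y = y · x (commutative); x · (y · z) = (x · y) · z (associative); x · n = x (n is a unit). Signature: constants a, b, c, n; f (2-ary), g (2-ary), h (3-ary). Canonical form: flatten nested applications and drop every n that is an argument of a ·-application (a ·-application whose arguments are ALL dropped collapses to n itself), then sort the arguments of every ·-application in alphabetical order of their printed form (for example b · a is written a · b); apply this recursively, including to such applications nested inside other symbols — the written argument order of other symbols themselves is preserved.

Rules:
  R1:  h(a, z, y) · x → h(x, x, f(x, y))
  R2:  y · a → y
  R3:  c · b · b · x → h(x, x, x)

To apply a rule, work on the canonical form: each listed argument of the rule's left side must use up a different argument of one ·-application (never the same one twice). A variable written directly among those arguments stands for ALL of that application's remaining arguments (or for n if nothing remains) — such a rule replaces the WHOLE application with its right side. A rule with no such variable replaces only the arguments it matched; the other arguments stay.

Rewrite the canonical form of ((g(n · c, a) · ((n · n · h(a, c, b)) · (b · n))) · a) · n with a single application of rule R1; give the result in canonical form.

Canonical form:  a · b · g(c, a) · h(a, c, b)
R1 matches:  uses h(a, c, b);  x := a · b · g(c, a), y := b, z := c
The variable takes the whole remainder — replace the entire application.
New term:  h(a · b · g(c, a), a · b · g(c, a), f(a · b · g(c, a), b))

Answer: h(a · b · g(c, a), a · b · g(c, a), f(a · b · g(c, a), b))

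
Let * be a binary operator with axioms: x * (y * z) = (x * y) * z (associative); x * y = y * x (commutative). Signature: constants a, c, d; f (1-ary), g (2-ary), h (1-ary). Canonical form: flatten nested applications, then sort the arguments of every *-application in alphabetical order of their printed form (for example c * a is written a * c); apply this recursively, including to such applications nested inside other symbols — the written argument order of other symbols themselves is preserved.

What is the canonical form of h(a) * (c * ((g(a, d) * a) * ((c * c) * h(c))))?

Flatten:  h(a) * c * g(a, d) * a * c * c * h(c)
Order the arguments:  a * c * c * c * g(a, d) * h(a) * h(c)

Answer: a * c * c * c * g(a, d) * h(a) * h(c)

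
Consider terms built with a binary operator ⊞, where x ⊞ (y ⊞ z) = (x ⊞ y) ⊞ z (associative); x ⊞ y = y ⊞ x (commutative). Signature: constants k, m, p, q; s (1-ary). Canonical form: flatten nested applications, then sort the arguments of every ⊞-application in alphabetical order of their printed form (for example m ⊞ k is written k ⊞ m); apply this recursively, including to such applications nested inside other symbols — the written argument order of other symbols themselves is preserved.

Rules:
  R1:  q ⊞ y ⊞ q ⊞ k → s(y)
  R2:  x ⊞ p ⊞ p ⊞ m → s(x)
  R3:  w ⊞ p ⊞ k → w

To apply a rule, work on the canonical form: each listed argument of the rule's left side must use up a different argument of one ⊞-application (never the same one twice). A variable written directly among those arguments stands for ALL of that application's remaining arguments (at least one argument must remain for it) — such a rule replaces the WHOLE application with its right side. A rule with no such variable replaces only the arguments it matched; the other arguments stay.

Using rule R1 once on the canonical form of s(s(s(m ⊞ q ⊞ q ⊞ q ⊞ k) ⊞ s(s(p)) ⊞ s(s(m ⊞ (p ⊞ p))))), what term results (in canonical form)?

Answer: s(s(s(s(m ⊞ p ⊞ p)) ⊞ s(s(m ⊞ q)) ⊞ s(s(p))))

Derivation:
Canonical form:  s(s(s(k ⊞ m ⊞ q ⊞ q ⊞ q) ⊞ s(s(m ⊞ p ⊞ p)) ⊞ s(s(p))))
Apply R1:  consuming k, q, q;  y := m ⊞ q
Every leftover argument binds to the variable; the entire application is replaced.
Giving:  s(s(s(s(m ⊞ p ⊞ p)) ⊞ s(s(m ⊞ q)) ⊞ s(s(p))))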